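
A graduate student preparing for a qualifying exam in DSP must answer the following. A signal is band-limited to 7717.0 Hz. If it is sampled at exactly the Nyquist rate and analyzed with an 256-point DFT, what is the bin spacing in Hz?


Step 1 — Nyquist sampling rate:
fs = 2 * fmax = 2 * 7717.0 = 15434.0 Hz

Step 2 — DFT bin spacing:
df = fs / N = 15434.0 / 256 = 60.2891 Hz

60.2891 Hz


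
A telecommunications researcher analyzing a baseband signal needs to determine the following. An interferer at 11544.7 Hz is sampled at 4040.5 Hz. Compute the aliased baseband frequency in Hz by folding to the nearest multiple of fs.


Compute the nearest integer multiple of fs to the signal:
n = round(11544.7 / 4040.5) = 3
f_alias = |11544.7 - 3 * 4040.5|
        = |11544.7 - 12121.5|
        = 576.8 Hz

576.8


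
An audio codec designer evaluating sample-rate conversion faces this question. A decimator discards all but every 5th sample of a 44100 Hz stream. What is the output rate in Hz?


Decimation reduces the sample rate:
fs_out = fs_in / M
       = 44100 / 5
       = 8820.0 Hz

8820.0 Hz


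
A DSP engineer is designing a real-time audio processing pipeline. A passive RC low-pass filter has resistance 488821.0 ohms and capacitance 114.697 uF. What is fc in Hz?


Cutoff frequency of a first-order RC filter:
fc = 1 / (2 * pi * R * C)
C = 114.697 uF = 0.000114697 F
fc = 1 / (2 * pi * 488821.0 * 0.000114697)
   = 1 / 352.27496644341
   = 0.002839 Hz

0.002839 Hz


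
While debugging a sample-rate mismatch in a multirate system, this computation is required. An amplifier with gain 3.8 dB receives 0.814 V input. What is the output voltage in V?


Output voltage from dB gain:
V_out = V_in * 10^(gain_dB / 20)
      = 0.814 * 10^(3.8 / 20)
      = 0.814 * 1.548817
      = 1.2607 V

1.2607 V


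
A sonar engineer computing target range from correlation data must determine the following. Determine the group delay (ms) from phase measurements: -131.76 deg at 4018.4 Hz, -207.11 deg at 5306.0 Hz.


Group delay from phase difference:
tau = -d(phi)/d(omega)
d(phi) = -75.35 deg = -1.315106 rad
d(omega) = 2*pi*(5306.0 - 4018.4) = 8090.2294 rad/s
tau = -(-1.315106) / 8090.2294
    = 0.1626 ms

0.1626 ms


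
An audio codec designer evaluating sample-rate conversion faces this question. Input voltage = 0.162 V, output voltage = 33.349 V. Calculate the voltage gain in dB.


Voltage gain in dB:
G = 20 * log10(Vout / Vin)
  = 20 * log10(33.349 / 0.162)
  = 20 * log10(205.858025)
  = 20 * 2.313568
  = 46.27 dB

46.27 dB


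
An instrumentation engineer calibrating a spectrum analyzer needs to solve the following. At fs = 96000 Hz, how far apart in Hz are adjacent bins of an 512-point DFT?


DFT frequency resolution:
df = fs / N
   = 96000 / 512
   = 187.5 Hz

187.5 Hz


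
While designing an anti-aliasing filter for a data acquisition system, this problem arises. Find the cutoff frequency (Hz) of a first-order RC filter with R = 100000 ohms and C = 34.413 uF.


Cutoff frequency of a first-order RC filter:
fc = 1 / (2 * pi * R * C)
C = 34.413 uF = 3.4413e-05 F
fc = 1 / (2 * pi * 100000 * 3.4413e-05)
   = 1 / 21.622325597597
   = 0.046248 Hz

0.046248 Hz


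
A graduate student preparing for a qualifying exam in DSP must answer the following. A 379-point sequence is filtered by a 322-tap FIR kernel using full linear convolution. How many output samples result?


Linear convolution output length:
L = N + M - 1
  = 379 + 322 - 1
  = 700 samples

700


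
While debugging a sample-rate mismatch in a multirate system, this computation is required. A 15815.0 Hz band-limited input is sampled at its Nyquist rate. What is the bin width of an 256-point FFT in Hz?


Step 1 — Nyquist sampling rate:
fs = 2 * fmax = 2 * 15815.0 = 31630.0 Hz

Step 2 — DFT bin spacing:
df = fs / N = 31630.0 / 256 = 123.5547 Hz

123.5547 Hz


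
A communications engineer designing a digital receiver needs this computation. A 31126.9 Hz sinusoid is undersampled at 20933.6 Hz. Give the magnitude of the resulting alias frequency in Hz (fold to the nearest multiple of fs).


Compute the nearest integer multiple of fs to the signal:
n = round(31126.9 / 20933.6) = 1
f_alias = |31126.9 - 1 * 20933.6|
        = |31126.9 - 20933.6|
        = 10193.3 Hz

10193.3


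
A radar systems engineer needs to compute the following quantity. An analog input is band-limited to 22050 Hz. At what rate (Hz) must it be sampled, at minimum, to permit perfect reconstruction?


The Nyquist rate is twice the maximum frequency component.
fs_min = 2 * fmax
      = 2 * 22050
      = 44100 Hz

44100


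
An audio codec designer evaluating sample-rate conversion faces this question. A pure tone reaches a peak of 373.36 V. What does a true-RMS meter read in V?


RMS voltage for a sinusoidal waveform:
V_rms = V_peak / sqrt(2)
      = 373.36 / 1.414214
      = 264.005 V

264.005 V


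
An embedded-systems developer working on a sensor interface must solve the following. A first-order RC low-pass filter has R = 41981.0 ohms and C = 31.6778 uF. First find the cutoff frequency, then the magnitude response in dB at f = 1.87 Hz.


Step 1 — cutoff frequency:
fc = 1 / (2*pi*R*C)
C = 31.6778 uF = 3.16778e-05 F
fc = 1 / (2*pi*41981.0*3.16778e-05)
   = 0.119677 Hz

Step 2 — magnitude at f = 1.87 Hz:
|H(f)| = 1 / sqrt(1 + (f/fc)^2)
f/fc = 1.87 / 0.119677 = 15.625392
|H| = 1 / sqrt(1 + 244.152875) = 0.0638677
|H|_dB = 20*log10(0.0638677) = -23.89 dB

fc = 0.119677 Hz; |H(1.87 Hz)| = -23.89 dB


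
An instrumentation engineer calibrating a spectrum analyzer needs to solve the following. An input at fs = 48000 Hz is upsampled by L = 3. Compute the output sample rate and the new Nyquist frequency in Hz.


Step 1 — output sample rate after interpolation by L:
fs_out = L * fs_in = 3 * 48000 = 144000 Hz

Step 2 — Nyquist frequency of the output stream:
f_Nyq = fs_out / 2 = 144000 / 2 = 72000.0 Hz

fs_out = 144000 Hz; f_Nyquist = 72000.0 Hz


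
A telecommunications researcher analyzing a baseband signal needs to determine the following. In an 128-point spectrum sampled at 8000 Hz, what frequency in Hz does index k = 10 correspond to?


Frequency of DFT bin k:
f_k = k * fs / N
    = 10 * 8000 / 128
    = 80000 / 128
    = 625.0 Hz

625.0 Hz


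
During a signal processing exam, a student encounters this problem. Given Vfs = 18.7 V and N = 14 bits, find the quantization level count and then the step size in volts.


Step 1 — number of quantization levels:
L = 2^N = 2^14 = 16384

Step 2 — LSB step size:
delta = Vfs / L
      = 18.7 / 16384
      = 0.00114136 V

Levels = 16384; step size = 0.00114136 V


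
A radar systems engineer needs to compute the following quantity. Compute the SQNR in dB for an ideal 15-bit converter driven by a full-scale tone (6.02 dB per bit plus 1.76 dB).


Theoretical SNR for a full-scale sinusoid:
SNR = 6.02 * N + 1.76
    = 6.02 * 15 + 1.76
    = 90.3 + 1.76
    = 92.06 dB

92.06 dB


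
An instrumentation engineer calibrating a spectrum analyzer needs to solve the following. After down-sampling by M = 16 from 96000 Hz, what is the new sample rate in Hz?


Decimation reduces the sample rate:
fs_out = fs_in / M
       = 96000 / 16
       = 6000.0 Hz

6000.0 Hz


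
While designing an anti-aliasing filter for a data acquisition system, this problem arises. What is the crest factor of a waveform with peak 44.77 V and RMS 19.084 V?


Crest factor is the ratio of peak to RMS:
CF = V_peak / V_rms
   = 44.77 / 19.084
   = 2.3459

2.3459


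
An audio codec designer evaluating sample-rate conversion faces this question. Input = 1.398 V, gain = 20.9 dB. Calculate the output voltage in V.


Output voltage from dB gain:
V_out = V_in * 10^(gain_dB / 20)
      = 1.398 * 10^(20.9 / 20)
      = 1.398 * 11.091748
      = 15.5063 V

15.5063 V


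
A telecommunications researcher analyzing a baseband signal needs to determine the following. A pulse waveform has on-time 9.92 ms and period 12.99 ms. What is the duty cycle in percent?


Duty cycle as a percentage:
DC = (t_on / T) * 100
   = (9.92 / 12.99) * 100
   = 0.763664 * 100
   = 76.37 %

76.37 %


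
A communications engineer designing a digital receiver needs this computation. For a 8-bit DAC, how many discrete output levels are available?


Number of quantization levels = 2^N
= 2^8
= 256

256


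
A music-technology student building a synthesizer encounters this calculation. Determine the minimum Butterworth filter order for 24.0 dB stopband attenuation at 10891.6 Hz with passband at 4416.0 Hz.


Butterworth filter order formula:
n = log10(10^(A/10) - 1) / (2 * log10(f_stop/f_pass))
10^(24.0/10) - 1 = 250.1886
f_stop/f_pass = 10891.6 / 4416.0 = 2.4664
n = 3.0585 -> ceil = 4

4


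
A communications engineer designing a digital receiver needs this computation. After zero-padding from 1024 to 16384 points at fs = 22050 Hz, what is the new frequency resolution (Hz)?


Frequency resolution after zero-padding:
N_padded = 1024 * 16 = 16384
df = fs / N_padded
   = 22050 / 16384
   = 1.3458 Hz

1.3458 Hz


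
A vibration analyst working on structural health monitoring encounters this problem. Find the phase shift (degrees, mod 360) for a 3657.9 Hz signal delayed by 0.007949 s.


Phase shift from frequency and time delay:
phi = 360 * f * t_delay
    = 360 * 3657.9 * 0.007949
    = 10467.59 degrees
    mod 360 = 27.59 degrees

27.59 degrees


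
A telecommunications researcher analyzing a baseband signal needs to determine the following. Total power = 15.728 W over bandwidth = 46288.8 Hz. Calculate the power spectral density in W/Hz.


Power spectral density:
PSD = P / BW
    = 15.728 / 46288.8
    = 0.00033978 W/Hz

0.00033978 W/Hz


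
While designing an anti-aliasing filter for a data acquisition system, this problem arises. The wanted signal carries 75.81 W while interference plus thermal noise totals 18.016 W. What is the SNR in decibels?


SNR in decibels:
SNR = 10 * log10(Ps / Pn)
    = 10 * log10(75.81 / 18.016)
    = 10 * log10(4.2079)
    = 10 * 0.6241
    = 6.24 dB

6.24 dB


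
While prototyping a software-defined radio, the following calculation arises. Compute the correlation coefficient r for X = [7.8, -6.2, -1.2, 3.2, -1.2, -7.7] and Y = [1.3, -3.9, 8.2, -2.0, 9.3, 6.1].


Pearson correlation coefficient (population):
r = cov(X,Y) / (std(X) * std(Y))
Mean X = -0.8833, Mean Y = 3.1667
Cov(X,Y) = -3.877778
Std(X) = 5.275862, Std(Y) = 5.027812
r = -0.1462

-0.1462


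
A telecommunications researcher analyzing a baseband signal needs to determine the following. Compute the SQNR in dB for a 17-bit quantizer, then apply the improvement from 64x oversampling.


Step 1 — baseline SQNR at Nyquist:
SQNR_base = 6.02*N + 1.76
          = 6.02*17 + 1.76
          = 104.1 dB

Step 2 — oversampling processing gain:
G = 10*log10(OSR) = 10*log10(64) = 18.06 dB

Step 3 — total:
SQNR_total = 104.1 + 18.06 = 122.16 dB

Base SQNR = 104.1 dB; oversampled SQNR = 122.16 dB


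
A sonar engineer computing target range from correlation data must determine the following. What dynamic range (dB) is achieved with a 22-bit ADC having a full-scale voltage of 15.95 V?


Dynamic range from full-scale to LSB:
V_min = V_max / 2^bits = 15.95 / 2^22
DR = 20 * log10(V_max / V_min)
   = 20 * log10(2^22)
   = 20 * 22 * log10(2)
   = 132.45 dB

132.45 dB


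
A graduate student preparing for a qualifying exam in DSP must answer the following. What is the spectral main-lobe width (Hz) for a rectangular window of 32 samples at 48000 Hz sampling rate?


Main lobe width for a rectangular window:
Width = 2 * fs / N
      = 2 * 48000 / 32
      = 96000 / 32
      = 3000.0 Hz

3000.0 Hz


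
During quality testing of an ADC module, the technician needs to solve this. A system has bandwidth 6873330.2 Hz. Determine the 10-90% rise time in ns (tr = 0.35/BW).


Rise time from bandwidth relationship:
tr = 0.35 / BW
   = 0.35 / 6873330.2
   = 5.092145871e-08 s
   = 50.9215 ns

50.9215 ns


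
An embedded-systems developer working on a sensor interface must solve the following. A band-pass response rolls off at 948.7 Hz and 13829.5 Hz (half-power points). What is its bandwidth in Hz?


Bandwidth is the difference of -3dB frequencies:
BW = f_high - f_low
   = 13829.5 - 948.7
   = 12880.8 Hz

12880.8 Hz


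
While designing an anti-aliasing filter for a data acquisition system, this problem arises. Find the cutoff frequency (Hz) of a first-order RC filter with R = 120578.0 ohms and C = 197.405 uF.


Cutoff frequency of a first-order RC filter:
fc = 1 / (2 * pi * R * C)
C = 197.405 uF = 0.000197405 F
fc = 1 / (2 * pi * 120578.0 * 0.000197405)
   = 1 / 149.55677547669
   = 0.006686 Hz

0.006686 Hz


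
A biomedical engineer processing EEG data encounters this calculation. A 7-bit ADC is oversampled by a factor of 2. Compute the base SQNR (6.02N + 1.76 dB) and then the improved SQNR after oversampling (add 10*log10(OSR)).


Step 1 — baseline SQNR at Nyquist:
SQNR_base = 6.02*N + 1.76
          = 6.02*7 + 1.76
          = 43.9 dB

Step 2 — oversampling processing gain:
G = 10*log10(OSR) = 10*log10(2) = 3.01 dB

Step 3 — total:
SQNR_total = 43.9 + 3.01 = 46.91 dB

Base SQNR = 43.9 dB; oversampled SQNR = 46.91 dB


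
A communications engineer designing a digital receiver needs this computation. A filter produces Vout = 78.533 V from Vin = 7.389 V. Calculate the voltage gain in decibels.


Voltage gain in dB:
G = 20 * log10(Vout / Vin)
  = 20 * log10(78.533 / 7.389)
  = 20 * log10(10.628366)
  = 20 * 1.026467
  = 20.53 dB

20.53 dB


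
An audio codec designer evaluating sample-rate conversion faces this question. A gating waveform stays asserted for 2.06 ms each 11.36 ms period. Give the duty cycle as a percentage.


Duty cycle as a percentage:
DC = (t_on / T) * 100
   = (2.06 / 11.36) * 100
   = 0.181338 * 100
   = 18.13 %

18.13 %


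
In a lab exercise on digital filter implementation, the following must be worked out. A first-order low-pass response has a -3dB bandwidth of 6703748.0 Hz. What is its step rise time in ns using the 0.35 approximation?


Rise time from bandwidth relationship:
tr = 0.35 / BW
   = 0.35 / 6703748.0
   = 5.220959976e-08 s
   = 52.2096 ns

52.2096 ns


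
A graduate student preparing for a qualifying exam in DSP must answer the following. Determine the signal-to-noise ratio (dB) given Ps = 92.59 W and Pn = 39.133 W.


SNR in decibels:
SNR = 10 * log10(Ps / Pn)
    = 10 * log10(92.59 / 39.133)
    = 10 * log10(2.366)
    = 10 * 0.374
    = 3.74 dB

3.74 dB


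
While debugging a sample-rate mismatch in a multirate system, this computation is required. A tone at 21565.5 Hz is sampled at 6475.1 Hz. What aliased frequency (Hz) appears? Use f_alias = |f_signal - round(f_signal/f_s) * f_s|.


Compute the nearest integer multiple of fs to the signal:
n = round(21565.5 / 6475.1) = 3
f_alias = |21565.5 - 3 * 6475.1|
        = |21565.5 - 19425.3|
        = 2140.2 Hz

2140.2


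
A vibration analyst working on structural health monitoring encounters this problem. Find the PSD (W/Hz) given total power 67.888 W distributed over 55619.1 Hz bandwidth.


Power spectral density:
PSD = P / BW
    = 67.888 / 55619.1
    = 0.00122059 W/Hz

0.00122059 W/Hz


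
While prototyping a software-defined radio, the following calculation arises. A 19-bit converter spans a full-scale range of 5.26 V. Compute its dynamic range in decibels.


Dynamic range from full-scale to LSB:
V_min = V_max / 2^bits = 5.26 / 2^19
DR = 20 * log10(V_max / V_min)
   = 20 * log10(2^19)
   = 20 * 19 * log10(2)
   = 114.39 dB

114.39 dB


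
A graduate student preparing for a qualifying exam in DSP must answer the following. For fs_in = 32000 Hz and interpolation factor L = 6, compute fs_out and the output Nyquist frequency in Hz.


Step 1 — output sample rate after interpolation by L:
fs_out = L * fs_in = 6 * 32000 = 192000 Hz

Step 2 — Nyquist frequency of the output stream:
f_Nyq = fs_out / 2 = 192000 / 2 = 96000.0 Hz

fs_out = 192000 Hz; f_Nyquist = 96000.0 Hz


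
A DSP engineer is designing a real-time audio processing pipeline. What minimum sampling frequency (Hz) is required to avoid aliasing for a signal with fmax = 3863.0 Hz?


The Nyquist rate is twice the maximum frequency component.
fs_min = 2 * fmax
      = 2 * 3863.0
      = 7726.0 Hz

7726.0


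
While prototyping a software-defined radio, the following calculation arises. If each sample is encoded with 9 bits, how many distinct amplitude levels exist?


Number of quantization levels = 2^N
= 2^9
= 512

512


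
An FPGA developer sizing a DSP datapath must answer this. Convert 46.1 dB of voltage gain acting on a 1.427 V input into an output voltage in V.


Output voltage from dB gain:
V_out = V_in * 10^(gain_dB / 20)
      = 1.427 * 10^(46.1 / 20)
      = 1.427 * 201.836636
      = 288.0209 V

288.0209 V


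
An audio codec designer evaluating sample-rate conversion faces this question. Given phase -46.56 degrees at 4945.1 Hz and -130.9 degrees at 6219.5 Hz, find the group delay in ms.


Group delay from phase difference:
tau = -d(phi)/d(omega)
d(phi) = -84.34 deg = -1.472011 rad
d(omega) = 2*pi*(6219.5 - 4945.1) = 8007.2914 rad/s
tau = -(-1.472011) / 8007.2914
    = 0.1838 ms

0.1838 ms


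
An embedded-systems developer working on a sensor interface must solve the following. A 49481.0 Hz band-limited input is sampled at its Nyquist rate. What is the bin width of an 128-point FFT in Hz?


Step 1 — Nyquist sampling rate:
fs = 2 * fmax = 2 * 49481.0 = 98962.0 Hz

Step 2 — DFT bin spacing:
df = fs / N = 98962.0 / 128 = 773.1406 Hz

773.1406 Hz


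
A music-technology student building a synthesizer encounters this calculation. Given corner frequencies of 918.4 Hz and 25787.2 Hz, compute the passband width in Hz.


Bandwidth is the difference of -3dB frequencies:
BW = f_high - f_low
   = 25787.2 - 918.4
   = 24868.8 Hz

24868.8 Hz


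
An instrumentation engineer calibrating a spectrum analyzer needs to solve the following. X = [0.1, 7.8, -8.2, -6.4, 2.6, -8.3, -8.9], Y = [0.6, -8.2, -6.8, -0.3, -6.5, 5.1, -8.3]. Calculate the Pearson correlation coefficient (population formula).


Pearson correlation coefficient (population):
r = cov(X,Y) / (std(X) * std(Y))
Mean X = -3.0429, Mean Y = -3.4857
Cov(X,Y) = -9.403673
Std(X) = 6.083903, Std(Y) = 4.870151
r = -0.3174

-0.3174


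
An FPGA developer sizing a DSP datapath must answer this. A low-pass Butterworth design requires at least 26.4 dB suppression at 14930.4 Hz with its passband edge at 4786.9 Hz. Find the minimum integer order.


Butterworth filter order formula:
n = log10(10^(A/10) - 1) / (2 * log10(f_stop/f_pass))
10^(26.4/10) - 1 = 435.5158
f_stop/f_pass = 14930.4 / 4786.9 = 3.119
n = 2.671 -> ceil = 3

3


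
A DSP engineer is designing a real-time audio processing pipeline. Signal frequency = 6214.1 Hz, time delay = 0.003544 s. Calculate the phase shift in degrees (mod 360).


Phase shift from frequency and time delay:
phi = 360 * f * t_delay
    = 360 * 6214.1 * 0.003544
    = 7928.2 degrees
    mod 360 = 8.2 degrees

8.2 degrees


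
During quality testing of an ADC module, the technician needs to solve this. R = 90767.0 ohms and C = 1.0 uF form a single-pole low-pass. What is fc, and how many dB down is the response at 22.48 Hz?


Step 1 — cutoff frequency:
fc = 1 / (2*pi*R*C)
C = 1.0 uF = 1e-06 F
fc = 1 / (2*pi*90767.0*1e-06)
   = 1.75345 Hz

Step 2 — magnitude at f = 22.48 Hz:
|H(f)| = 1 / sqrt(1 + (f/fc)^2)
f/fc = 22.48 / 1.75345 = 12.82044
|H| = 1 / sqrt(1 + 164.363682) = 0.0777642
|H|_dB = 20*log10(0.0777642) = -22.18 dB

fc = 1.75345 Hz; |H(22.48 Hz)| = -22.18 dB


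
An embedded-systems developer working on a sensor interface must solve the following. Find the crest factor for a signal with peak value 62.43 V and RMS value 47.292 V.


Crest factor is the ratio of peak to RMS:
CF = V_peak / V_rms
   = 62.43 / 47.292
   = 1.3201

1.3201


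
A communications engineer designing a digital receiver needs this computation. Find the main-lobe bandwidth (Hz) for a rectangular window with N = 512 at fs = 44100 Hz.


Main lobe width for a rectangular window:
Width = 2 * fs / N
      = 2 * 44100 / 512
      = 88200 / 512
      = 172.266 Hz

172.266 Hz


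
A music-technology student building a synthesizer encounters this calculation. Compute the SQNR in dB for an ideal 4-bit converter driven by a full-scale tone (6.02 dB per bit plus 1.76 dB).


Theoretical SNR for a full-scale sinusoid:
SNR = 6.02 * N + 1.76
    = 6.02 * 4 + 1.76
    = 24.08 + 1.76
    = 25.84 dB

25.84 dB


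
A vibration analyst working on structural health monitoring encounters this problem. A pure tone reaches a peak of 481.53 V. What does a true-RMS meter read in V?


RMS voltage for a sinusoidal waveform:
V_rms = V_peak / sqrt(2)
      = 481.53 / 1.414214
      = 340.493 V

340.493 V


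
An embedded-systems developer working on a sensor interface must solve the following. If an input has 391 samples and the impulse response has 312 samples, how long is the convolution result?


Linear convolution output length:
L = N + M - 1
  = 391 + 312 - 1
  = 702 samples

702


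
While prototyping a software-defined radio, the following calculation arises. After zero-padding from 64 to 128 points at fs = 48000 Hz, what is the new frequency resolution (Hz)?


Frequency resolution after zero-padding:
N_padded = 64 * 2 = 128
df = fs / N_padded
   = 48000 / 128
   = 375.0 Hz

375.0 Hz


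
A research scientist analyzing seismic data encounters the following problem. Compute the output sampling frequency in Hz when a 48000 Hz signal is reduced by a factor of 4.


Decimation reduces the sample rate:
fs_out = fs_in / M
       = 48000 / 4
       = 12000.0 Hz

12000.0 Hz


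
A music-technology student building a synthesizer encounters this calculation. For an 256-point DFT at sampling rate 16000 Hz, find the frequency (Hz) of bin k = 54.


Frequency of DFT bin k:
f_k = k * fs / N
    = 54 * 16000 / 256
    = 864000 / 256
    = 3375.0 Hz

3375.0 Hz


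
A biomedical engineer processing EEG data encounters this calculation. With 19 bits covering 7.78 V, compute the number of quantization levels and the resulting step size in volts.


Step 1 — number of quantization levels:
L = 2^N = 2^19 = 524288

Step 2 — LSB step size:
delta = Vfs / L
      = 7.78 / 524288
      = 1.484e-05 V

Levels = 524288; step size = 1.484e-05 V


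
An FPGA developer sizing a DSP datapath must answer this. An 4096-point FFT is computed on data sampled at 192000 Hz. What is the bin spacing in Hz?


DFT frequency resolution:
df = fs / N
   = 192000 / 4096
   = 46.875 Hz

46.875 Hz


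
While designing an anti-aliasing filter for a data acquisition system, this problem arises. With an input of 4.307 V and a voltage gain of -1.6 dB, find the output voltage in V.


Output voltage from dB gain:
V_out = V_in * 10^(gain_dB / 20)
      = 4.307 * 10^(-1.6 / 20)
      = 4.307 * 0.831764
      = 3.5824 V

3.5824 V


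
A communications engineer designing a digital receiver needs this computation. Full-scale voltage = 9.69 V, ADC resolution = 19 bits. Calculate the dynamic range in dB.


Dynamic range from full-scale to LSB:
V_min = V_max / 2^bits = 9.69 / 2^19
DR = 20 * log10(V_max / V_min)
   = 20 * log10(2^19)
   = 20 * 19 * log10(2)
   = 114.39 dB

114.39 dB


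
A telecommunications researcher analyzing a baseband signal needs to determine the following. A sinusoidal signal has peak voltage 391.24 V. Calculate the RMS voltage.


RMS voltage for a sinusoidal waveform:
V_rms = V_peak / sqrt(2)
      = 391.24 / 1.414214
      = 276.648 V

276.648 V


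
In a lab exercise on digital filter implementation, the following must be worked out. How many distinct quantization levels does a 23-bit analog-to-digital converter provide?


Number of quantization levels = 2^N
= 2^23
= 8388608

8388608


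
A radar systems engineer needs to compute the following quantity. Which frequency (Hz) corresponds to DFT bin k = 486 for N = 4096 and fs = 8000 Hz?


Frequency of DFT bin k:
f_k = k * fs / N
    = 486 * 8000 / 4096
    = 3888000 / 4096
    = 949.219 Hz

949.219 Hz


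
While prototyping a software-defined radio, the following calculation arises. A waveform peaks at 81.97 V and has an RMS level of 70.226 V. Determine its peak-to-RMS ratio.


Crest factor is the ratio of peak to RMS:
CF = V_peak / V_rms
   = 81.97 / 70.226
   = 1.1672

1.1672


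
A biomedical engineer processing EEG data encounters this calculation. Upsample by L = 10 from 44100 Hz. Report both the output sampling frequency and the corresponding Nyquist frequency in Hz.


Step 1 — output sample rate after interpolation by L:
fs_out = L * fs_in = 10 * 44100 = 441000 Hz

Step 2 — Nyquist frequency of the output stream:
f_Nyq = fs_out / 2 = 441000 / 2 = 220500.0 Hz

fs_out = 441000 Hz; f_Nyquist = 220500.0 Hz


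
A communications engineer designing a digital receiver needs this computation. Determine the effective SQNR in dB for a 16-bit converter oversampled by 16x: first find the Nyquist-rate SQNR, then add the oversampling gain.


Step 1 — baseline SQNR at Nyquist:
SQNR_base = 6.02*N + 1.76
          = 6.02*16 + 1.76
          = 98.08 dB

Step 2 — oversampling processing gain:
G = 10*log10(OSR) = 10*log10(16) = 12.04 dB

Step 3 — total:
SQNR_total = 98.08 + 12.04 = 110.12 dB

Base SQNR = 98.08 dB; oversampled SQNR = 110.12 dB


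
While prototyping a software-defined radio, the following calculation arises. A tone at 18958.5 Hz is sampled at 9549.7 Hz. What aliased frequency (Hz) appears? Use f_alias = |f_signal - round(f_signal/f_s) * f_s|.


Compute the nearest integer multiple of fs to the signal:
n = round(18958.5 / 9549.7) = 2
f_alias = |18958.5 - 2 * 9549.7|
        = |18958.5 - 19099.4|
        = 140.9 Hz

140.9


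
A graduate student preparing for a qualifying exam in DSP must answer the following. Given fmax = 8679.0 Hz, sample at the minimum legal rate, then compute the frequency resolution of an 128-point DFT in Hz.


Step 1 — Nyquist sampling rate:
fs = 2 * fmax = 2 * 8679.0 = 17358.0 Hz

Step 2 — DFT bin spacing:
df = fs / N = 17358.0 / 128 = 135.6094 Hz

135.6094 Hz


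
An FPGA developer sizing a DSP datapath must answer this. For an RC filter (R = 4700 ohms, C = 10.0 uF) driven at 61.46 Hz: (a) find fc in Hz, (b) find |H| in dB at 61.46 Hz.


Step 1 — cutoff frequency:
fc = 1 / (2*pi*R*C)
C = 10.0 uF = 1e-05 F
fc = 1 / (2*pi*4700*1e-05)
   = 3.38628 Hz

Step 2 — magnitude at f = 61.46 Hz:
|H(f)| = 1 / sqrt(1 + (f/fc)^2)
f/fc = 61.46 / 3.38628 = 18.14971
|H| = 1 / sqrt(1 + 329.411973) = 0.0550139
|H|_dB = 20*log10(0.0550139) = -25.19 dB

fc = 3.38628 Hz; |H(61.46 Hz)| = -25.19 dB


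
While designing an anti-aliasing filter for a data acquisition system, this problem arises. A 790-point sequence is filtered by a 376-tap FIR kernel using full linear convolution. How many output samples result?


Linear convolution output length:
L = N + M - 1
  = 790 + 376 - 1
  = 1165 samples

1165


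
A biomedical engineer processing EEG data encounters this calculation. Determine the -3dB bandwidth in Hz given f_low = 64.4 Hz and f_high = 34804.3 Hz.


Bandwidth is the difference of -3dB frequencies:
BW = f_high - f_low
   = 34804.3 - 64.4
   = 34739.9 Hz

34739.9 Hz


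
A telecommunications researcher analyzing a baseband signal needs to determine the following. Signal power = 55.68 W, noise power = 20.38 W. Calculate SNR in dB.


SNR in decibels:
SNR = 10 * log10(Ps / Pn)
    = 10 * log10(55.68 / 20.38)
    = 10 * log10(2.7321)
    = 10 * 0.4365
    = 4.36 dB

4.36 dB


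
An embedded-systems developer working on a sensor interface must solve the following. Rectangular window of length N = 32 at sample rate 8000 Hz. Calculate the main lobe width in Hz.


Main lobe width for a rectangular window:
Width = 2 * fs / N
      = 2 * 8000 / 32
      = 16000 / 32
      = 500.0 Hz

500.0 Hz


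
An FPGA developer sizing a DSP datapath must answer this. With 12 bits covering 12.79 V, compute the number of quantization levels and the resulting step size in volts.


Step 1 — number of quantization levels:
L = 2^N = 2^12 = 4096

Step 2 — LSB step size:
delta = Vfs / L
      = 12.79 / 4096
      = 0.00312256 V

Levels = 4096; step size = 0.00312256 V


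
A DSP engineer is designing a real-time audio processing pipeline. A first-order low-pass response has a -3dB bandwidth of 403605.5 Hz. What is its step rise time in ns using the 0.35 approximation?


Rise time from bandwidth relationship:
tr = 0.35 / BW
   = 0.35 / 403605.5
   = 8.671834254e-07 s
   = 867.1834 ns

867.1834 ns


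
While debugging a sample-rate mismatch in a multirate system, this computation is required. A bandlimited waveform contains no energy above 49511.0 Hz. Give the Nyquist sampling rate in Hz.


The Nyquist rate is twice the maximum frequency component.
fs_min = 2 * fmax
      = 2 * 49511.0
      = 99022.0 Hz

99022.0


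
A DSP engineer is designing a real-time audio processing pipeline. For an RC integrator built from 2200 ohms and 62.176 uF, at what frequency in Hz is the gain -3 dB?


Cutoff frequency of a first-order RC filter:
fc = 1 / (2 * pi * R * C)
C = 62.176 uF = 6.2176e-05 F
fc = 1 / (2 * pi * 2200 * 6.2176e-05)
   = 1 / 0.85945932525024
   = 1.163522 Hz

1.163522 Hz


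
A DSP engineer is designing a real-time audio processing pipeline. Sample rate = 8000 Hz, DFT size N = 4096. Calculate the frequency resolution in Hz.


DFT frequency resolution:
df = fs / N
   = 8000 / 4096
   = 1.9531 Hz

1.9531 Hz


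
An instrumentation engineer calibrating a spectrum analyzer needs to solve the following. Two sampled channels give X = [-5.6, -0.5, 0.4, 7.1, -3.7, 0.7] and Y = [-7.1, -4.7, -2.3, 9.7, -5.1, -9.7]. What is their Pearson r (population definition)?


Pearson correlation coefficient (population):
r = cov(X,Y) / (std(X) * std(Y))
Mean X = -0.2667, Mean Y = -3.2
Cov(X,Y) = 19.503333
Std(X) = 3.998611, Std(Y) = 6.198656
r = 0.7869

0.7869


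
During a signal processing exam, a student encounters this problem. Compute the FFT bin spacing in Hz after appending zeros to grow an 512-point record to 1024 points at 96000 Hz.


Frequency resolution after zero-padding:
N_padded = 512 * 2 = 1024
df = fs / N_padded
   = 96000 / 1024
   = 93.75 Hz

93.75 Hz


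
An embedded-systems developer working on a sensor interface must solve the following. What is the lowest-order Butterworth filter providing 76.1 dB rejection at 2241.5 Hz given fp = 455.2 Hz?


Butterworth filter order formula:
n = log10(10^(A/10) - 1) / (2 * log10(f_stop/f_pass))
10^(76.1/10) - 1 = 40738026.7804
f_stop/f_pass = 2241.5 / 455.2 = 4.9242
n = 5.4959 -> ceil = 6

6


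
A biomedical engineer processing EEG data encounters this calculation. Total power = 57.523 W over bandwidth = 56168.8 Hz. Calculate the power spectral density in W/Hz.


Power spectral density:
PSD = P / BW
    = 57.523 / 56168.8
    = 0.00102411 W/Hz

0.00102411 W/Hz


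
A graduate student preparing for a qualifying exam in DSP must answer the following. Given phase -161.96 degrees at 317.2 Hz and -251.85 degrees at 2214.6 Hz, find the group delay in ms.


Group delay from phase difference:
tau = -d(phi)/d(omega)
d(phi) = -89.89 deg = -1.568876 rad
d(omega) = 2*pi*(2214.6 - 317.2) = 11921.7158 rad/s
tau = -(-1.568876) / 11921.7158
    = 0.1316 ms

0.1316 ms


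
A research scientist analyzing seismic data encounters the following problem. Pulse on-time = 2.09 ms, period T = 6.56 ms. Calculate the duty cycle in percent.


Duty cycle as a percentage:
DC = (t_on / T) * 100
   = (2.09 / 6.56) * 100
   = 0.318598 * 100
   = 31.86 %

31.86 %


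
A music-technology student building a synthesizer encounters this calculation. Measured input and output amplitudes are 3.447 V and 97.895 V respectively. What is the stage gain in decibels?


Voltage gain in dB:
G = 20 * log10(Vout / Vin)
  = 20 * log10(97.895 / 3.447)
  = 20 * log10(28.400058)
  = 20 * 1.453319
  = 29.07 dB

29.07 dB


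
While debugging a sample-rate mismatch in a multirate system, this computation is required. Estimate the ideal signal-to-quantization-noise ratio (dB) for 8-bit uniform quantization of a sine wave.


Theoretical SNR for a full-scale sinusoid:
SNR = 6.02 * N + 1.76
    = 6.02 * 8 + 1.76
    = 48.16 + 1.76
    = 49.92 dB

49.92 dB


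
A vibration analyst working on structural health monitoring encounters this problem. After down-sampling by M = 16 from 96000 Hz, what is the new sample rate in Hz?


Decimation reduces the sample rate:
fs_out = fs_in / M
       = 96000 / 16
       = 6000.0 Hz

6000.0 Hz


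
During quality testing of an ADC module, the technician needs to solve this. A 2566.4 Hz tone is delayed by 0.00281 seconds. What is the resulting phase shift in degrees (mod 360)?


Phase shift from frequency and time delay:
phi = 360 * f * t_delay
    = 360 * 2566.4 * 0.00281
    = 2596.17 degrees
    mod 360 = 76.17 degrees

76.17 degrees


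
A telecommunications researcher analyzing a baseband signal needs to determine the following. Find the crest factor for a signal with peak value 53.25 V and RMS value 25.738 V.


Crest factor is the ratio of peak to RMS:
CF = V_peak / V_rms
   = 53.25 / 25.738
   = 2.0689

2.0689


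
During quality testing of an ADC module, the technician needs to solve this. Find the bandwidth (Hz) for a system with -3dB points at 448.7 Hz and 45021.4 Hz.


Bandwidth is the difference of -3dB frequencies:
BW = f_high - f_low
   = 45021.4 - 448.7
   = 44572.7 Hz

44572.7 Hz


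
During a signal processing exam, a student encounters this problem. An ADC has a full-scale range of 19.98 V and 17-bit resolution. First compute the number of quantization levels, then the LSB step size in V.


Step 1 — number of quantization levels:
L = 2^N = 2^17 = 131072

Step 2 — LSB step size:
delta = Vfs / L
      = 19.98 / 131072
      = 0.00015244 V

Levels = 131072; step size = 0.00015244 V


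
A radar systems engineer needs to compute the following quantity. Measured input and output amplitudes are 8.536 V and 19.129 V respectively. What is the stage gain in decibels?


Voltage gain in dB:
G = 20 * log10(Vout / Vin)
  = 20 * log10(19.129 / 8.536)
  = 20 * log10(2.240979)
  = 20 * 0.350438
  = 7.01 dB

7.01 dB


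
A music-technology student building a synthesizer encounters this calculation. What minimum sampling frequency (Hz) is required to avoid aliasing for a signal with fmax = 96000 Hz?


The Nyquist rate is twice the maximum frequency component.
fs_min = 2 * fmax
      = 2 * 96000
      = 192000 Hz

192000


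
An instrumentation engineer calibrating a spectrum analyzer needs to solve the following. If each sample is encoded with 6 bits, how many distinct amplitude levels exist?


Number of quantization levels = 2^N
= 2^6
= 64

64


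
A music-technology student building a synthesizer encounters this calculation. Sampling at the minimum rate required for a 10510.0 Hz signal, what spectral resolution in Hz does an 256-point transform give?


Step 1 — Nyquist sampling rate:
fs = 2 * fmax = 2 * 10510.0 = 21020.0 Hz

Step 2 — DFT bin spacing:
df = fs / N = 21020.0 / 256 = 82.1094 Hz

82.1094 Hz


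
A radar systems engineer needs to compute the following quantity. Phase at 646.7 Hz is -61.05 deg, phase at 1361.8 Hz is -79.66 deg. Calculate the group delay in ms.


Group delay from phase difference:
tau = -d(phi)/d(omega)
d(phi) = -18.61 deg = -0.324806 rad
d(omega) = 2*pi*(1361.8 - 646.7) = 4493.1058 rad/s
tau = -(-0.324806) / 4493.1058
    = 0.0723 ms

0.0723 ms


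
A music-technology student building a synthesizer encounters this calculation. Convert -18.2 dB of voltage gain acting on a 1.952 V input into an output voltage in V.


Output voltage from dB gain:
V_out = V_in * 10^(gain_dB / 20)
      = 1.952 * 10^(-18.2 / 20)
      = 1.952 * 0.123027
      = 0.2401 V

0.2401 V


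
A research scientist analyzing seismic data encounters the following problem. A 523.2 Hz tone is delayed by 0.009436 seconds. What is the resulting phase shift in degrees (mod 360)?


Phase shift from frequency and time delay:
phi = 360 * f * t_delay
    = 360 * 523.2 * 0.009436
    = 1777.29 degrees
    mod 360 = 337.29 degrees

337.29 degrees


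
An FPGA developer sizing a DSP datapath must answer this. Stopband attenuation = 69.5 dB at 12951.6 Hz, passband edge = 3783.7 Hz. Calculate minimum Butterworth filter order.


Butterworth filter order formula:
n = log10(10^(A/10) - 1) / (2 * log10(f_stop/f_pass))
10^(69.5/10) - 1 = 8912508.3813
f_stop/f_pass = 12951.6 / 3783.7 = 3.423
n = 6.5025 -> ceil = 7

7


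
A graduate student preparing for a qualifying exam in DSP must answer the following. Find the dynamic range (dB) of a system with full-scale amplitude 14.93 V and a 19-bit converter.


Dynamic range from full-scale to LSB:
V_min = V_max / 2^bits = 14.93 / 2^19
DR = 20 * log10(V_max / V_min)
   = 20 * log10(2^19)
   = 20 * 19 * log10(2)
   = 114.39 dB

114.39 dB


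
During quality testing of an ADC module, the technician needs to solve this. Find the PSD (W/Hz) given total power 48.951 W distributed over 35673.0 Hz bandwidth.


Power spectral density:
PSD = P / BW
    = 48.951 / 35673.0
    = 0.00137221 W/Hz

0.00137221 W/Hz


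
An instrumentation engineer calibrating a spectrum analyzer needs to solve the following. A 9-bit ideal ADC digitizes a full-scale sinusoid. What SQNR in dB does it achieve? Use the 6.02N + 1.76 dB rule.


Theoretical SNR for a full-scale sinusoid:
SNR = 6.02 * N + 1.76
    = 6.02 * 9 + 1.76
    = 54.18 + 1.76
    = 55.94 dB

55.94 dB


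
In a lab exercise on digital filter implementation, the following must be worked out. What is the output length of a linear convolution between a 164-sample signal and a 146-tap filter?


Linear convolution output length:
L = N + M - 1
  = 164 + 146 - 1
  = 309 samples

309


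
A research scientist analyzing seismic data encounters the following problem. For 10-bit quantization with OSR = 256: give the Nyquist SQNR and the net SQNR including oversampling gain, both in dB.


Step 1 — baseline SQNR at Nyquist:
SQNR_base = 6.02*N + 1.76
          = 6.02*10 + 1.76
          = 61.96 dB

Step 2 — oversampling processing gain:
G = 10*log10(OSR) = 10*log10(256) = 24.08 dB

Step 3 — total:
SQNR_total = 61.96 + 24.08 = 86.04 dB

Base SQNR = 61.96 dB; oversampled SQNR = 86.04 dB


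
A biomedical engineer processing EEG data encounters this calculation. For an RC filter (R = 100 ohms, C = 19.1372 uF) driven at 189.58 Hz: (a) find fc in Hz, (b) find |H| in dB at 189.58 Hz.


Step 1 — cutoff frequency:
fc = 1 / (2*pi*R*C)
C = 19.1372 uF = 1.91372e-05 F
fc = 1 / (2*pi*100*1.91372e-05)
   = 83.1652 Hz

Step 2 — magnitude at f = 189.58 Hz:
|H(f)| = 1 / sqrt(1 + (f/fc)^2)
f/fc = 189.58 / 83.1652 = 2.279559
|H| = 1 / sqrt(1 + 5.196389) = 0.4017267
|H|_dB = 20*log10(0.4017267) = -7.92 dB

fc = 83.1652 Hz; |H(189.58 Hz)| = -7.92 dB


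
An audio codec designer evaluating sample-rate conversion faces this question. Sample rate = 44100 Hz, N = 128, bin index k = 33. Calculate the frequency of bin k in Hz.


Frequency of DFT bin k:
f_k = k * fs / N
    = 33 * 44100 / 128
    = 1455300 / 128
    = 11369.531 Hz

11369.531 Hz


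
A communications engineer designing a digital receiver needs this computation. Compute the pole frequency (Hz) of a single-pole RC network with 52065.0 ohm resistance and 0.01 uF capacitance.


Cutoff frequency of a first-order RC filter:
fc = 1 / (2 * pi * R * C)
C = 0.01 uF = 1e-08 F
fc = 1 / (2 * pi * 52065.0 * 1e-08)
   = 1 / 0.0032713404301831
   = 305.685092 Hz

305.685092 Hz
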